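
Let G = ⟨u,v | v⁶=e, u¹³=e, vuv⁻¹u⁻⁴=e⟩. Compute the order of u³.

Compute successive powers until reaching e:
  (u³)¹ = u³, (u³)² = u⁶, (u³)³ = u⁹, (u³)⁴ = u¹², (u³)⁵ = u², (u³)⁶ = u⁵, (u³)⁷ = u⁸, (u³)⁸ = u¹¹, (u³)⁹ = u, (u³)¹⁰ = u⁴, (u³)¹¹ = u⁷, (u³)¹² = u¹⁰, (u³)¹³ = e.
The smallest positive k with (u³)ᵏ = e is 13.

Answer: 13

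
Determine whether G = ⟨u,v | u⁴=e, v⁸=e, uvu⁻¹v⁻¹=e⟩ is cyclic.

|G| = 32, but the maximum element order in G is 8 < 32. No single element generates all of G, so G is not cyclic.

Answer: No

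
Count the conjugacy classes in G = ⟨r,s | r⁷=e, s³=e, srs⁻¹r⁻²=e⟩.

The conjugacy classes (representative and size) are:
  [e] (size 1), [r²] (size 3), [r⁵] (size 3), [s] (size 7), [s²] (size 7).
Class equation: 1 + 3 + 3 + 7 + 7 = 21 = |G|. So G has 5 conjugacy classes.

Answer: 5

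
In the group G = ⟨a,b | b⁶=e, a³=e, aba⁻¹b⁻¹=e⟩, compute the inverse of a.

The order of a is 3 (smallest k with aᵏ = e), so a⁻¹ = a² = a².
Check: a · (a²) → a · a² = e, giving e as required.

Answer: a²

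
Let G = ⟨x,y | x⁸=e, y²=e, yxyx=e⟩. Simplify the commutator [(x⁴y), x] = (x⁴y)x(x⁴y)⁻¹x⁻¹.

[(x⁴y), x] = (x⁴y)·x·(x⁴y)⁻¹·x⁻¹.
  (x⁴y) · x = x³y
  (x³y) · (x⁴y) = x⁷
  (x⁷) · (x⁷) = x⁶

Answer: x⁶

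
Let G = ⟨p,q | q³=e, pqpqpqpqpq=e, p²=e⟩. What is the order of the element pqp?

Compute successive powers until reaching e:
  (pqp)¹ = pqp, (pqp)² = pq²p, (pqp)³ = e.
The smallest positive k with (pqp)ᵏ = e is 3.

Answer: 3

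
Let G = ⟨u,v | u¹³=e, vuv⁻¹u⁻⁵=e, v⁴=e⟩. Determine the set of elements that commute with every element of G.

An element z ∈ Z(G) iff z commutes with every generator.
For example e is central: e·u = u = u·e; e·v = v = v·e.
Whereas u ∉ Z(G) since u·v = uv ≠ u⁵v = v·u.
Checking each of the 52 elements this way gives Z(G) = {e}, of order 1.

Answer: {e}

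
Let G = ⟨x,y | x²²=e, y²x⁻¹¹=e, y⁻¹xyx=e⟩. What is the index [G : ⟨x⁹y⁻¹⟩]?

First find ord(x⁹y⁻¹) by computing successive powers:
  (x⁹y⁻¹)¹ = x⁹y⁻¹, (x⁹y⁻¹)² = x¹¹, (x⁹y⁻¹)³ = x⁹y, (x⁹y⁻¹)⁴ = e.
So |⟨x⁹y⁻¹⟩| = ord(x⁹y⁻¹) = 4. With |G| = 44, by Lagrange [G : ⟨x⁹y⁻¹⟩] = 44/4 = 11.

Answer: 11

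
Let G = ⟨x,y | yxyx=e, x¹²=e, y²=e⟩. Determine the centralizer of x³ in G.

⟨x³⟩ ⊆ C_G(x³) since powers of x³ commute with x³; so |C_G(x³)| ≥ |⟨x³⟩| = 4.
By orbit–stabilizer, |C_G(x³)| = |G| / |conj. class of x³| = 24 / 2 = 12.
The 12 elements commuting with x³ are {e, x, x², x³, x⁴, x⁵, x⁶, x⁷, x⁸, x⁹, x¹⁰, x¹¹}.

Answer: {e, x, x², x³, x⁴, x⁵, x⁶, x⁷, x⁸, x⁹, x¹⁰, x¹¹}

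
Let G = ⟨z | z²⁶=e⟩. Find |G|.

G is generated by a single element, so G is cyclic. The relator gives z²⁶ = e and no smaller power is forced to be e, so the 26 powers {e, z, z², z³, z⁴, z⁵, z⁶, z⁷, z⁸, z⁹, z²², z²³, z²¹, z²⁰, z²⁴, z²⁵, z¹², z¹³, z¹¹, z¹⁰, z¹⁴, z¹⁵, z¹⁶, z¹⁷, z¹⁸, z¹⁹} are distinct. Hence |G| = 26.

Answer: 26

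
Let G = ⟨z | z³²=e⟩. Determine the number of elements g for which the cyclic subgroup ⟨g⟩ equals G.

G is cyclic of order 32. An element generates G iff its order is 32, and a cyclic group of order 32 has exactly φ(32) = 16 such elements.

Answer: 16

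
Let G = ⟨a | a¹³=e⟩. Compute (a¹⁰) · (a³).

Compute (a¹⁰) · (a³) by multiplying left to right and reducing via the relations at each step:
  (a¹⁰) · a³ = e

Answer: e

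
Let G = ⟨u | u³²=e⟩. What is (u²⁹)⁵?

Compute successive powers of (u²⁹), reducing at each step:
  (u²⁹)²: (u²⁹) · u²⁹ = u²⁶
  (u²⁹)³: (u²⁶) · u²⁹ = u²³
  (u²⁹)⁴: (u²³) · u²⁹ = u²⁰
  (u²⁹)⁵: (u²⁰) · u²⁹ = u¹⁷

Answer: u¹⁷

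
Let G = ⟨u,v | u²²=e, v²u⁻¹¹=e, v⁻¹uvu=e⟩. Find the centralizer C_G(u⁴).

⟨u⁴⟩ ⊆ C_G(u⁴) since powers of u⁴ commute with u⁴; so |C_G(u⁴)| ≥ |⟨u⁴⟩| = 11.
By orbit–stabilizer, |C_G(u⁴)| = |G| / |conj. class of u⁴| = 44 / 2 = 22.
The 22 elements commuting with u⁴ are {e, u, u², u³, u⁴, u⁵, u⁶, u⁷, u⁸, u⁹, u¹⁰, u¹¹, u¹², u¹³, u¹⁴, u¹⁵, u¹⁶, u¹⁷, u¹⁸, u¹⁹, u²⁰, u²¹}.

Answer: {e, u, u², u³, u⁴, u⁵, u⁶, u⁷, u⁸, u⁹, u¹⁰, u¹¹, u¹², u¹³, u¹⁴, u¹⁵, u¹⁶, u¹⁷, u¹⁸, u¹⁹, u²⁰, u²¹}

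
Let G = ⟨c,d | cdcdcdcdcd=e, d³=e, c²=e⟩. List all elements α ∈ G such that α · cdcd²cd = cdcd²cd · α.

⟨cdcd²cd⟩ ⊆ C_G(cdcd²cd) since powers of cdcd²cd commute with cdcd²cd; so |C_G(cdcd²cd)| ≥ |⟨cdcd²cd⟩| = 3.
By orbit–stabilizer, |C_G(cdcd²cd)| = |G| / |conj. class of cdcd²cd| = 60 / 20 = 3.
The 3 elements commuting with cdcd²cd are {e, cdcd²cd, d²cdcd²c}.

Answer: {e, cdcd²cd, d²cdcd²c}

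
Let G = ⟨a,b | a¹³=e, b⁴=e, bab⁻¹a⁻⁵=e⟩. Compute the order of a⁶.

Compute successive powers until reaching e:
  (a⁶)¹ = a⁶, (a⁶)² = a¹², (a⁶)³ = a⁵, (a⁶)⁴ = a¹¹, (a⁶)⁵ = a⁴, (a⁶)⁶ = a¹⁰, (a⁶)⁷ = a³, (a⁶)⁸ = a⁹, (a⁶)⁹ = a², (a⁶)¹⁰ = a⁸, (a⁶)¹¹ = a, (a⁶)¹² = a⁷, (a⁶)¹³ = e.
The smallest positive k with (a⁶)ᵏ = e is 13.

Answer: 13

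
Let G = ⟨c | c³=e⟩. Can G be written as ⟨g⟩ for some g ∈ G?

|G| = 3. The element c has order 3 (its powers give 3 distinct elements), so ⟨c⟩ = G and G is cyclic.

Answer: Yes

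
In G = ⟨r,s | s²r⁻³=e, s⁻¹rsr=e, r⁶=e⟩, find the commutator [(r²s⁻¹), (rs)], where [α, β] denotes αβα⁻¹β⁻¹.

[(r²s⁻¹), (rs)] = (r²s⁻¹)·(rs)·(r²s⁻¹)⁻¹·(rs)⁻¹.
  (r²s⁻¹) · (rs) = r
  r · (r²s) = s⁻¹
  (s⁻¹) · (rs⁻¹) = r²

Answer: r²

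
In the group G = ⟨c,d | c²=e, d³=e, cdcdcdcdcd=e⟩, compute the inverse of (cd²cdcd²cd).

The order of (cd²cdcd²cd) is 5 (smallest k with (cd²cdcd²cd)ᵏ = e), so (cd²cdcd²cd)⁻¹ = (cd²cdcd²cd)⁴ = d²cdcd²cdc.
Check: (cd²cdcd²cd) · (d²cdcd²cdc) → (cd²cdcd²cd) · d² = cd²cdcd²c;   (cd²cdcd²c) · c = cd²cdcd²;   (cd²cdcd²) · d = cd²cdc;   (cd²cdc) · c = cd²cd;   (cd²cd) · d² = cd²c;   (cd²c) · c = cd²;   (cd²) · d = c;   c · c = e, giving e as required.

Answer: d²cdcd²cdc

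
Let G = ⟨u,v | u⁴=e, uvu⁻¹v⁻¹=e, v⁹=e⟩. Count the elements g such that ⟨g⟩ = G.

G is cyclic of order 36. An element generates G iff its order is 36, and a cyclic group of order 36 has exactly φ(36) = 12 such elements.

Answer: 12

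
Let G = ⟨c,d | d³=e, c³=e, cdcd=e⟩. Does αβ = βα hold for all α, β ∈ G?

c·d = cd but d·c = c²d², so c·d ≠ d·c and G is not abelian.

Answer: No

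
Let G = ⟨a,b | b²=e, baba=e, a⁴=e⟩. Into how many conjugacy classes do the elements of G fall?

The conjugacy classes (representative and size) are:
  [e] (size 1), [a] (size 2), [a²] (size 1), [a²b] (size 2), [a³b] (size 2).
Class equation: 1 + 2 + 1 + 2 + 2 = 8 = |G|. So G has 5 conjugacy classes.

Answer: 5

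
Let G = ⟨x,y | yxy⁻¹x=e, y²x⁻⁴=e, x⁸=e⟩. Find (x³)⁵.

Compute successive powers of (x³), reducing at each step:
  (x³)²: (x³) · x³ = x⁶
  (x³)³: (x⁶) · x³ = x
  (x³)⁴: x · x³ = x⁴
  (x³)⁵: (x⁴) · x³ = x⁷

Answer: x⁷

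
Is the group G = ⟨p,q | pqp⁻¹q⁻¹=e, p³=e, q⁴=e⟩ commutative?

Each pair of generators commutes: p·q = pq = q·p. Since the generators pairwise commute, every element of G commutes with every other, so G is abelian.

Answer: Yes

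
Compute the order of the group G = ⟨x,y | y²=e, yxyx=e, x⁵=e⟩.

Enumerate words in the generators, reducing via the relations: the distinct elements are
  {e, x, y, xy, x², x³, x⁴, x²y, x³y, x⁴y}.
No further products give new elements, so |G| = 10.

Answer: 10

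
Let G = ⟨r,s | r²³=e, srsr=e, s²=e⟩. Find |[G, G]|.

G' = [G, G] is generated by all commutators. The generator-pair commutators are: [r, s] = r².
The subgroup they normally generate is {e, r, r², r³, r⁴, r⁵, r⁶, r⁷, r⁸, r⁹, r¹⁰, r¹¹, r¹², r¹³, r¹⁴, r¹⁵, r¹⁶, r¹⁷, r¹⁸, r¹⁹, r²⁰, r²¹, r²²}, of order 23.
Check: |G/G'| = 46/23 = 2 is the order of the abelianisation.

Answer: 23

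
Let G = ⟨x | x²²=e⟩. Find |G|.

G is generated by a single element, so G is cyclic. The relator gives x²² = e and no smaller power is forced to be e, so the 22 powers {e, x, x², x³, x⁴, x⁵, x⁶, x⁷, x⁸, x⁹, x²¹, x²⁰, x¹², x¹³, x¹¹, x¹⁰, x¹⁴, x¹⁵, x¹⁶, x¹⁷, x¹⁸, x¹⁹} are distinct. Hence |G| = 22.

Answer: 22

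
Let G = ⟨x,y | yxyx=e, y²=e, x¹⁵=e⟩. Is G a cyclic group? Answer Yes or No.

Every cyclic group is abelian. But x·y = xy while y·x = x¹⁴y, so x·y ≠ y·x and G is not abelian. Hence G is not cyclic.

Answer: No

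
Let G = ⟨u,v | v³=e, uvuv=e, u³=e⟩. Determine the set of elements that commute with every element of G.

An element z ∈ Z(G) iff z commutes with every generator.
For example e is central: e·u = u = u·e; e·v = v = v·e.
Whereas u ∉ Z(G) since u·v = uv ≠ u²v² = v·u.
Checking each of the 12 elements this way gives Z(G) = {e}, of order 1.

Answer: {e}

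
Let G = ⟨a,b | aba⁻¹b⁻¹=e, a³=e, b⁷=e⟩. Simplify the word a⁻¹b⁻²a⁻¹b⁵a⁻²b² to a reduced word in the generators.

Multiply left to right, reducing at each step:
  (a²) · b⁻² = a²b⁵
  (a²b⁵) · a⁻¹ = ab⁵
  (ab⁵) · b⁵ = ab³
  (ab³) · a⁻² = a²b³
  (a²b³) · b² = a²b⁵

Answer: a²b⁵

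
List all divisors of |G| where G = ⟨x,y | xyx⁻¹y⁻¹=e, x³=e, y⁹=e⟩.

|G| = 27 = 3³. By Lagrange's theorem the order of any subgroup divides 27; the divisors of 27 are 1, 3, 9, 27.

Answer: 1, 3, 9, 27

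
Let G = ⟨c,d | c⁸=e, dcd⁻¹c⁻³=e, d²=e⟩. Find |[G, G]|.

G' = [G, G] is generated by all commutators. The generator-pair commutators are: [c, d] = c⁶.
The subgroup they normally generate is {e, c², c⁴, c⁶}, of order 4.
Check: |G/G'| = 16/4 = 4 is the order of the abelianisation.

Answer: 4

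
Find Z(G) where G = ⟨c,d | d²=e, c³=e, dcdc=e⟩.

An element z ∈ Z(G) iff z commutes with every generator.
For example e is central: e·c = c = c·e; e·d = d = d·e.
Whereas c ∉ Z(G) since c·d = cd ≠ c²d = d·c.
Checking each of the 6 elements this way gives Z(G) = {e}, of order 1.

Answer: {e}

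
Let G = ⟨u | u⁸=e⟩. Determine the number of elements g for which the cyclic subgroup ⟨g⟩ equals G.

G is cyclic of order 8. An element generates G iff its order is 8, and a cyclic group of order 8 has exactly φ(8) = 4 such elements.

Answer: 4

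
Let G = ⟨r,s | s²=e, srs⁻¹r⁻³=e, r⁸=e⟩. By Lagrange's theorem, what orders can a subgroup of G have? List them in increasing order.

|G| = 16 = 2⁴. By Lagrange's theorem the order of any subgroup divides 16; the divisors of 16 are 1, 2, 4, 8, 16.

Answer: 1, 2, 4, 8, 16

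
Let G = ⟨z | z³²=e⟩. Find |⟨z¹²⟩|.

|⟨z¹²⟩| equals the order of z¹². Compute successive powers until reaching e:
  (z¹²)¹ = z¹², (z¹²)² = z²⁴, (z¹²)³ = z⁴, (z¹²)⁴ = z¹⁶, (z¹²)⁵ = z²⁸, (z¹²)⁶ = z⁸, (z¹²)⁷ = z²⁰, (z¹²)⁸ = e.
The smallest positive k with (z¹²)ᵏ = e is 8, so |⟨z¹²⟩| = 8.

Answer: 8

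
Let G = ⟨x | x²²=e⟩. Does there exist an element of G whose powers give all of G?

|G| = 22. The element x has order 22 (its powers give 22 distinct elements), so ⟨x⟩ = G and G is cyclic.

Answer: Yes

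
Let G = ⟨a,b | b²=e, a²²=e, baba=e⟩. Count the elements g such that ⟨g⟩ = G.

⟨g⟩ = G would require ord(g) = |G| = 44, but the maximum element order in G is 22 < 44. So G is not cyclic and no single element generates it: the count is 0.

Answer: 0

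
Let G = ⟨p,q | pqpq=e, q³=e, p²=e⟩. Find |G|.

Enumerate words in the generators, reducing via the relations: the distinct elements are
  {e, p, q, pq, q², pq²}.
No further products give new elements, so |G| = 6.

Answer: 6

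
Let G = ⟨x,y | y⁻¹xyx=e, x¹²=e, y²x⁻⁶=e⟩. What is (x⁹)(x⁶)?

Compute (x⁹) · (x⁶) by multiplying left to right and reducing via the relations at each step:
  (x⁹) · x⁶ = x³

Answer: x³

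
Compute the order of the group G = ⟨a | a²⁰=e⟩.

G is generated by a single element, so G is cyclic. The relator gives a²⁰ = e and no smaller power is forced to be e, so the 20 powers {a, e, a², a³, a⁴, a⁵, a⁶, a⁷, a⁸, a⁹, a¹², a¹³, a¹¹, a¹⁰, a¹⁴, a¹⁵, a¹⁶, a¹⁷, a¹⁸, a¹⁹} are distinct. Hence |G| = 20.

Answer: 20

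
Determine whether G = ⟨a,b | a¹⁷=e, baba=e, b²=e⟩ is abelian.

a·b = ab but b·a = a¹⁶b, so a·b ≠ b·a and G is not abelian.

Answer: No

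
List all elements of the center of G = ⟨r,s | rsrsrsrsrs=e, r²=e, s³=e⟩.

An element z ∈ Z(G) iff z commutes with every generator.
For example e is central: e·r = r = r·e; e·s = s = s·e.
Whereas r ∉ Z(G) since r·s = rs ≠ sr = s·r.
Checking each of the 60 elements this way gives Z(G) = {e}, of order 1.

Answer: {e}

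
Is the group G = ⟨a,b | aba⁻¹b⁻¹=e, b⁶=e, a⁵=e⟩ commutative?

Each pair of generators commutes: a·b = ab = b·a. Since the generators pairwise commute, every element of G commutes with every other, so G is abelian.

Answer: Yes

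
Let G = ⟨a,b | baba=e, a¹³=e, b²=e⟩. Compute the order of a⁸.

Compute successive powers until reaching e:
  (a⁸)¹ = a⁸, (a⁸)² = a³, (a⁸)³ = a¹¹, (a⁸)⁴ = a⁶, (a⁸)⁵ = a, (a⁸)⁶ = a⁹, (a⁸)⁷ = a⁴, (a⁸)⁸ = a¹², (a⁸)⁹ = a⁷, (a⁸)¹⁰ = a², (a⁸)¹¹ = a¹⁰, (a⁸)¹² = a⁵, (a⁸)¹³ = e.
The smallest positive k with (a⁸)ᵏ = e is 13.

Answer: 13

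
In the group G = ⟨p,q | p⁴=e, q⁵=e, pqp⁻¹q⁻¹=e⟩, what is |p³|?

Compute successive powers until reaching e:
  (p³)¹ = p³, (p³)² = p², (p³)³ = p, (p³)⁴ = e.
The smallest positive k with (p³)ᵏ = e is 4.

Answer: 4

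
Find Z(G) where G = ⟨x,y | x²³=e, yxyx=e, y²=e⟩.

An element z ∈ Z(G) iff z commutes with every generator.
For example e is central: e·x = x = x·e; e·y = y = y·e.
Whereas x ∉ Z(G) since x·y = xy ≠ x²²y = y·x.
Checking each of the 46 elements this way gives Z(G) = {e}, of order 1.

Answer: {e}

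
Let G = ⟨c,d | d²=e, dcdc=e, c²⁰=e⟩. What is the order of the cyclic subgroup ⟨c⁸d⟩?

|⟨c⁸d⟩| equals the order of c⁸d. Compute successive powers until reaching e:
  (c⁸d)¹ = c⁸d, (c⁸d)² = e.
The smallest positive k with (c⁸d)ᵏ = e is 2, so |⟨c⁸d⟩| = 2.

Answer: 2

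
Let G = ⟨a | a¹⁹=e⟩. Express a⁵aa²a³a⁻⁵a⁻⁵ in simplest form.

Multiply left to right, reducing at each step:
  (a⁵) · a = a⁶
  (a⁶) · a² = a⁸
  (a⁸) · a³ = a¹¹
  (a¹¹) · a⁻⁵ = a⁶
  (a⁶) · a⁻⁵ = a

Answer: a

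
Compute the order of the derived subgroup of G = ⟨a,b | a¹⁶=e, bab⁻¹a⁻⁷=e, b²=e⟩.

G' = [G, G] is generated by all commutators. The generator-pair commutators are: [a, b] = a¹⁰.
The subgroup they normally generate is {e, a², a⁴, a⁶, a⁸, a¹⁰, a¹², a¹⁴}, of order 8.
Check: |G/G'| = 32/8 = 4 is the order of the abelianisation.

Answer: 8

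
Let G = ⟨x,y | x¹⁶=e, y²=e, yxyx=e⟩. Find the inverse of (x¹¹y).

The order of (x¹¹y) is 2 (smallest k with (x¹¹y)ᵏ = e), so (x¹¹y)⁻¹ = (x¹¹y)¹ = x¹¹y.
Check: (x¹¹y) · (x¹¹y) → (x¹¹y) · x¹¹ = y;   y · y = e, giving e as required.

Answer: x¹¹y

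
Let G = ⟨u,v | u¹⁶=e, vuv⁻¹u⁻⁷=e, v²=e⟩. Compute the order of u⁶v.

Compute successive powers until reaching e:
  (u⁶v)¹ = u⁶v, (u⁶v)² = e.
The smallest positive k with (u⁶v)ᵏ = e is 2.

Answer: 2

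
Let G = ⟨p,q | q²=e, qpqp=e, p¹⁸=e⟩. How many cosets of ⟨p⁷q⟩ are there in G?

First find ord(p⁷q) by computing successive powers:
  (p⁷q)¹ = p⁷q, (p⁷q)² = e.
So |⟨p⁷q⟩| = ord(p⁷q) = 2. With |G| = 36, by Lagrange [G : ⟨p⁷q⟩] = 36/2 = 18.

Answer: 18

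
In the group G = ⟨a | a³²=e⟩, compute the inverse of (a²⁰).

The order of (a²⁰) is 8 (smallest k with (a²⁰)ᵏ = e), so (a²⁰)⁻¹ = (a²⁰)⁷ = a¹².
Check: (a²⁰) · (a¹²) → (a²⁰) · a¹² = e, giving e as required.

Answer: a¹²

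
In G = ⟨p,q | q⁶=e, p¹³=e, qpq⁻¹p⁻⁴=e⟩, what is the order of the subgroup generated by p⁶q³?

|⟨p⁶q³⟩| equals the order of p⁶q³. Compute successive powers until reaching e:
  (p⁶q³)¹ = p⁶q³, (p⁶q³)² = e.
The smallest positive k with (p⁶q³)ᵏ = e is 2, so |⟨p⁶q³⟩| = 2.

Answer: 2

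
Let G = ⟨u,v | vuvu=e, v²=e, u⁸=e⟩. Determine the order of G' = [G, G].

G' = [G, G] is generated by all commutators. The generator-pair commutators are: [u, v] = u².
The subgroup they normally generate is {e, u², u⁴, u⁶}, of order 4.
Check: |G/G'| = 16/4 = 4 is the order of the abelianisation.

Answer: 4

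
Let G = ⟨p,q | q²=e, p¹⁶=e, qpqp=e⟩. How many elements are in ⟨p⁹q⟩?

|⟨p⁹q⟩| equals the order of p⁹q. Compute successive powers until reaching e:
  (p⁹q)¹ = p⁹q, (p⁹q)² = e.
The smallest positive k with (p⁹q)ᵏ = e is 2, so |⟨p⁹q⟩| = 2.

Answer: 2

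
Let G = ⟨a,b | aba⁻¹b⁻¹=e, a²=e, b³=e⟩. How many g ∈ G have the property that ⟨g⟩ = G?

G is cyclic of order 6. An element generates G iff its order is 6, and a cyclic group of order 6 has exactly φ(6) = 2 such elements.

Answer: 2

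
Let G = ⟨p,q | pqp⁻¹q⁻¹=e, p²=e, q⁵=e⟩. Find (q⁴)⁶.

Compute successive powers of (q⁴), reducing at each step:
  (q⁴)²: (q⁴) · q⁴ = q³
  (q⁴)³: (q³) · q⁴ = q²
  (q⁴)⁴: (q²) · q⁴ = q
  (q⁴)⁵: q · q⁴ = e
  (q⁴)⁶: e · q⁴ = q⁴

Answer: q⁴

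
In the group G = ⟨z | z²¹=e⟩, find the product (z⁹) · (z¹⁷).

Compute (z⁹) · (z¹⁷) by multiplying left to right and reducing via the relations at each step:
  (z⁹) · z¹⁷ = z⁵

Answer: z⁵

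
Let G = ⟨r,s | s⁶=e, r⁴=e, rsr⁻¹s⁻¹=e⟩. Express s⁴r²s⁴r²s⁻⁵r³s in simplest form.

Multiply left to right, reducing at each step:
  (s⁴) · r² = r²s⁴
  (r²s⁴) · s⁴ = r²s²
  (r²s²) · r² = s²
  (s²) · s⁻⁵ = s³
  (s³) · r³ = r³s³
  (r³s³) · s = r³s⁴

Answer: r³s⁴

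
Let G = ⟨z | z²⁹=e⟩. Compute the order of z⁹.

Compute successive powers until reaching e:
  (z⁹)¹ = z⁹, (z⁹)² = z¹⁸, (z⁹)³ = z²⁷, (z⁹)⁴ = z⁷, (z⁹)⁵ = z¹⁶, (z⁹)⁶ = z²⁵, (z⁹)⁷ = z⁵, (z⁹)⁸ = z¹⁴, (z⁹)⁹ = z²³, (z⁹)¹⁰ = z³, (z⁹)¹¹ = z¹², (z⁹)¹² = z²¹, (z⁹)¹³ = z, (z⁹)¹⁴ = z¹⁰, (z⁹)¹⁵ = z¹⁹, (z⁹)¹⁶ = z²⁸, (z⁹)¹⁷ = z⁸, (z⁹)¹⁸ = z¹⁷, (z⁹)¹⁹ = z²⁶, (z⁹)²⁰ = z⁶, (z⁹)²¹ = z¹⁵, (z⁹)²² = z²⁴, (z⁹)²³ = z⁴, (z⁹)²⁴ = z¹³, (z⁹)²⁵ = z²², (z⁹)²⁶ = z², (z⁹)²⁷ = z¹¹, (z⁹)²⁸ = z²⁰, (z⁹)²⁹ = e.
The smallest positive k with (z⁹)ᵏ = e is 29.

Answer: 29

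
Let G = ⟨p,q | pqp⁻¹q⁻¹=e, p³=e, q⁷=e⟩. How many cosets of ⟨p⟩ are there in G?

First find ord(p) by computing successive powers:
  p¹ = p, p² = p², p³ = e.
So |⟨p⟩| = ord(p) = 3. With |G| = 21, by Lagrange [G : ⟨p⟩] = 21/3 = 7.

Answer: 7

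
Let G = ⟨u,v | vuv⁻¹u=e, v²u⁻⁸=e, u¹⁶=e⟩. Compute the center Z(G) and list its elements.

An element z ∈ Z(G) iff z commutes with every generator.
For example u⁸ is central: (u⁸)·u = u⁹ = u·(u⁸); (u⁸)·v = v⁻¹ = v·(u⁸).
Whereas u ∉ Z(G) since u·v = uv ≠ u⁷v⁻¹ = v·u.
Checking each of the 32 elements this way gives Z(G) = {e, u⁸}, of order 2.

Answer: {e, u⁸}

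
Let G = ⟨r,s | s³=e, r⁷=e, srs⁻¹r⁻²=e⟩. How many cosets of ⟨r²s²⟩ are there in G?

First find ord(r²s²) by computing successive powers:
  (r²s²)¹ = r²s², (r²s²)² = r³s, (r²s²)³ = e.
So |⟨r²s²⟩| = ord(r²s²) = 3. With |G| = 21, by Lagrange [G : ⟨r²s²⟩] = 21/3 = 7.

Answer: 7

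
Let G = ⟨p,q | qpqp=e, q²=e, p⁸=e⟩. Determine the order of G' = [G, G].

G' = [G, G] is generated by all commutators. The generator-pair commutators are: [p, q] = p².
The subgroup they normally generate is {e, p², p⁴, p⁶}, of order 4.
Check: |G/G'| = 16/4 = 4 is the order of the abelianisation.

Answer: 4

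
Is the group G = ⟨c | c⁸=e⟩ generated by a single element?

|G| = 8. The element c has order 8 (its powers give 8 distinct elements), so ⟨c⟩ = G and G is cyclic.

Answer: Yes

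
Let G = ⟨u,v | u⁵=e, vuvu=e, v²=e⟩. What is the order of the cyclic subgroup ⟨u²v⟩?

|⟨u²v⟩| equals the order of u²v. Compute successive powers until reaching e:
  (u²v)¹ = u²v, (u²v)² = e.
The smallest positive k with (u²v)ᵏ = e is 2, so |⟨u²v⟩| = 2.

Answer: 2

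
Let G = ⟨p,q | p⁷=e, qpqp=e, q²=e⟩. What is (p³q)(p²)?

Compute (p³q) · (p²) by multiplying left to right and reducing via the relations at each step:
  (p³q) · p² = pq

Answer: pq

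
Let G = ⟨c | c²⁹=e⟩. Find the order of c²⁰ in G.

Compute successive powers until reaching e:
  (c²⁰)¹ = c²⁰, (c²⁰)² = c¹¹, (c²⁰)³ = c², (c²⁰)⁴ = c²², (c²⁰)⁵ = c¹³, (c²⁰)⁶ = c⁴, (c²⁰)⁷ = c²⁴, (c²⁰)⁸ = c¹⁵, (c²⁰)⁹ = c⁶, (c²⁰)¹⁰ = c²⁶, (c²⁰)¹¹ = c¹⁷, (c²⁰)¹² = c⁸, (c²⁰)¹³ = c²⁸, (c²⁰)¹⁴ = c¹⁹, (c²⁰)¹⁵ = c¹⁰, (c²⁰)¹⁶ = c, (c²⁰)¹⁷ = c²¹, (c²⁰)¹⁸ = c¹², (c²⁰)¹⁹ = c³, (c²⁰)²⁰ = c²³, (c²⁰)²¹ = c¹⁴, (c²⁰)²² = c⁵, (c²⁰)²³ = c²⁵, (c²⁰)²⁴ = c¹⁶, (c²⁰)²⁵ = c⁷, (c²⁰)²⁶ = c²⁷, (c²⁰)²⁷ = c¹⁸, (c²⁰)²⁸ = c⁹, (c²⁰)²⁹ = e.
The smallest positive k with (c²⁰)ᵏ = e is 29.

Answer: 29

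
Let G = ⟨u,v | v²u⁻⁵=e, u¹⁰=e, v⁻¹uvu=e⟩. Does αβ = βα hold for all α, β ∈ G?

u·v = uv but v·u = u⁴v⁻¹, so u·v ≠ v·u and G is not abelian.

Answer: No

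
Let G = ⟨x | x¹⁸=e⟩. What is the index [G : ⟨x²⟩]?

First find ord(x²) by computing successive powers:
  (x²)¹ = x², (x²)² = x⁴, (x²)³ = x⁶, (x²)⁴ = x⁸, (x²)⁵ = x¹⁰, (x²)⁶ = x¹², (x²)⁷ = x¹⁴, (x²)⁸ = x¹⁶, (x²)⁹ = e.
So |⟨x²⟩| = ord(x²) = 9. With |G| = 18, by Lagrange [G : ⟨x²⟩] = 18/9 = 2.

Answer: 2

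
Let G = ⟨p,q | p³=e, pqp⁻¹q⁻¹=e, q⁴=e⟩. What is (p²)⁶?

Compute successive powers of (p²), reducing at each step:
  (p²)²: (p²) · p² = p
  (p²)³: p · p² = e
  (p²)⁴: e · p² = p²
  (p²)⁵: (p²) · p² = p
  (p²)⁶: p · p² = e

Answer: e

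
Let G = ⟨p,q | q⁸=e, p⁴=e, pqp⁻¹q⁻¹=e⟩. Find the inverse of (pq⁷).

The order of (pq⁷) is 8 (smallest k with (pq⁷)ᵏ = e), so (pq⁷)⁻¹ = (pq⁷)⁷ = p³q.
Check: (pq⁷) · (p³q) → (pq⁷) · p³ = q⁷;   (q⁷) · q = e, giving e as required.

Answer: p³q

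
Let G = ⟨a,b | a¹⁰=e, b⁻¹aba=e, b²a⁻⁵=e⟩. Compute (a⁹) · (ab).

Compute (a⁹) · (ab) by multiplying left to right and reducing via the relations at each step:
  (a⁹) · a = e
  e · b = b

Answer: b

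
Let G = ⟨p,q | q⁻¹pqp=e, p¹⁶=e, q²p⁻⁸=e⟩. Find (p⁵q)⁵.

Compute successive powers of (p⁵q), reducing at each step:
  (p⁵q)²: (p⁵q) · p⁵ = q;   q · q = p⁸
  (p⁵q)³: (p⁸) · p⁵ = p¹³;   (p¹³) · q = p⁵q⁻¹
  (p⁵q)⁴: (p⁵q⁻¹) · p⁵ = q⁻¹;   (q⁻¹) · q = e
  (p⁵q)⁵: e · p⁵ = p⁵;   (p⁵) · q = p⁵q

Answer: p⁵q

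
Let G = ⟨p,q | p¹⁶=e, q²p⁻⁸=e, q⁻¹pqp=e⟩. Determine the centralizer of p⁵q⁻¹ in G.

⟨p⁵q⁻¹⟩ ⊆ C_G(p⁵q⁻¹) since powers of p⁵q⁻¹ commute with p⁵q⁻¹; so |C_G(p⁵q⁻¹)| ≥ |⟨p⁵q⁻¹⟩| = 4.
By orbit–stabilizer, |C_G(p⁵q⁻¹)| = |G| / |conj. class of p⁵q⁻¹| = 32 / 8 = 4.
The 4 elements commuting with p⁵q⁻¹ are {e, p⁸, p⁵q, p⁵q⁻¹}.

Answer: {e, p⁸, p⁵q, p⁵q⁻¹}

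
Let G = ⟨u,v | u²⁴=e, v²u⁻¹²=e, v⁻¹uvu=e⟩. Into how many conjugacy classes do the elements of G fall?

The conjugacy classes (representative and size) are:
  [e] (size 1), [u] (size 2), [u²] (size 2), [u³] (size 2), [u⁴] (size 2), [u⁵] (size 2), [u¹⁸] (size 2), [u⁷] (size 2), [u¹⁶] (size 2), [u¹⁵] (size 2), [u¹⁴] (size 2), [u¹³] (size 2), [u¹²] (size 1), [u⁶v] (size 12), [u⁵v⁻¹] (size 12).
Class equation: 1 + 2 + 2 + 2 + 2 + 2 + 2 + 2 + 2 + 2 + 2 + 2 + 1 + 12 + 12 = 48 = |G|. So G has 15 conjugacy classes.

Answer: 15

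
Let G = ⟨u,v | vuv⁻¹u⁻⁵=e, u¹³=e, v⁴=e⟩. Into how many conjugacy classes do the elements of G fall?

The conjugacy classes (representative and size) are:
  [e] (size 1), [u] (size 4), [u²] (size 4), [u⁹] (size 4), [u¹²v] (size 13), [u⁴v²] (size 13), [u¹²v³] (size 13).
Class equation: 1 + 4 + 4 + 4 + 13 + 13 + 13 = 52 = |G|. So G has 7 conjugacy classes.

Answer: 7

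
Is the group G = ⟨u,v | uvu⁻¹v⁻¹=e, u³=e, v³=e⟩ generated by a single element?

|G| = 9, but the maximum element order in G is 3 < 9. No single element generates all of G, so G is not cyclic.

Answer: No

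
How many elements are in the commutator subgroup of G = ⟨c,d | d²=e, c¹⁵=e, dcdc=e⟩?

G' = [G, G] is generated by all commutators. The generator-pair commutators are: [c, d] = c².
The subgroup they normally generate is {e, c, c², c³, c⁴, c⁵, c⁶, c⁷, c⁸, c⁹, c¹⁰, c¹¹, c¹², c¹³, c¹⁴}, of order 15.
Check: |G/G'| = 30/15 = 2 is the order of the abelianisation.

Answer: 15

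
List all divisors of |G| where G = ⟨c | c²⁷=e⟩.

|G| = 27 = 3³. By Lagrange's theorem the order of any subgroup divides 27; the divisors of 27 are 1, 3, 9, 27.

Answer: 1, 3, 9, 27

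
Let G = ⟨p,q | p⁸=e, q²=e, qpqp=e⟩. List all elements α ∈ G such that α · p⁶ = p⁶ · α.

⟨p⁶⟩ ⊆ C_G(p⁶) since powers of p⁶ commute with p⁶; so |C_G(p⁶)| ≥ |⟨p⁶⟩| = 4.
By orbit–stabilizer, |C_G(p⁶)| = |G| / |conj. class of p⁶| = 16 / 2 = 8.
The 8 elements commuting with p⁶ are {e, p, p², p³, p⁴, p⁵, p⁶, p⁷}.

Answer: {e, p, p², p³, p⁴, p⁵, p⁶, p⁷}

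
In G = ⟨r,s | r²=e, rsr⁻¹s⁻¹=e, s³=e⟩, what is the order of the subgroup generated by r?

|⟨r⟩| equals the order of r. Compute successive powers until reaching e:
  r¹ = r, r² = e.
The smallest positive k with rᵏ = e is 2, so |⟨r⟩| = 2.

Answer: 2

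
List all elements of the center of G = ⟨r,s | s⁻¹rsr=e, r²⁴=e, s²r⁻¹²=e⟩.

An element z ∈ Z(G) iff z commutes with every generator.
For example r¹² is central: (r¹²)·r = r¹³ = r·(r¹²); (r¹²)·s = s⁻¹ = s·(r¹²).
Whereas r ∉ Z(G) since r·s = rs ≠ r¹¹s⁻¹ = s·r.
Checking each of the 48 elements this way gives Z(G) = {e, r¹²}, of order 2.

Answer: {e, r¹²}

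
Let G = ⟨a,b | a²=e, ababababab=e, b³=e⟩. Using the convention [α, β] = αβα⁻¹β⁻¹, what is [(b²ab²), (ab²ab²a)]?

[(b²ab²), (ab²ab²a)] = (b²ab²)·(ab²ab²a)·(b²ab²)⁻¹·(ab²ab²a)⁻¹.
  (b²ab²) · (ab²ab²a) = ab
  (ab) · (bab) = ab²ab
  (ab²ab) · (ababa) = abab²

Answer: abab²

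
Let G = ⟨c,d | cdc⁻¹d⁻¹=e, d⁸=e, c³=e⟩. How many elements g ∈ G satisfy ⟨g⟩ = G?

G is cyclic of order 24. An element generates G iff its order is 24, and a cyclic group of order 24 has exactly φ(24) = 8 such elements.

Answer: 8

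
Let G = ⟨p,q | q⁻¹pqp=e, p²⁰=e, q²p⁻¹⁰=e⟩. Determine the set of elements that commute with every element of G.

An element z ∈ Z(G) iff z commutes with every generator.
For example p¹⁰ is central: (p¹⁰)·p = p¹¹ = p·(p¹⁰); (p¹⁰)·q = q⁻¹ = q·(p¹⁰).
Whereas p ∉ Z(G) since p·q = pq ≠ p⁹q⁻¹ = q·p.
Checking each of the 40 elements this way gives Z(G) = {e, p¹⁰}, of order 2.

Answer: {e, p¹⁰}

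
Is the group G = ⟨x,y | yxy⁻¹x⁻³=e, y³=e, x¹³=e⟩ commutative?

x·y = xy but y·x = x³y, so x·y ≠ y·x and G is not abelian.

Answer: No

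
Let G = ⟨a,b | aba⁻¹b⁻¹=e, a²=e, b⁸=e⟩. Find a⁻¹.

The order of a is 2 (smallest k with aᵏ = e), so a⁻¹ = a¹ = a.
Check: a · a → a · a = e, giving e as required.

Answer: a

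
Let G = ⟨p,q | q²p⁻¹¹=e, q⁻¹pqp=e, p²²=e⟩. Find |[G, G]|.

G' = [G, G] is generated by all commutators. The generator-pair commutators are: [p, q] = p².
The subgroup they normally generate is {e, p², p⁴, p⁶, p⁸, p¹⁰, p¹², p¹⁴, p¹⁶, p¹⁸, p²⁰}, of order 11.
Check: |G/G'| = 44/11 = 4 is the order of the abelianisation.

Answer: 11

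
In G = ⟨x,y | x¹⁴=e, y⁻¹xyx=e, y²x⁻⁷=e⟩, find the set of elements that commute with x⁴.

⟨x⁴⟩ ⊆ C_G(x⁴) since powers of x⁴ commute with x⁴; so |C_G(x⁴)| ≥ |⟨x⁴⟩| = 7.
By orbit–stabilizer, |C_G(x⁴)| = |G| / |conj. class of x⁴| = 28 / 2 = 14.
The 14 elements commuting with x⁴ are {e, x, x², x³, x⁴, x⁵, x⁶, x⁷, x⁸, x⁹, x¹⁰, x¹¹, x¹², x¹³}.

Answer: {e, x, x², x³, x⁴, x⁵, x⁶, x⁷, x⁸, x⁹, x¹⁰, x¹¹, x¹², x¹³}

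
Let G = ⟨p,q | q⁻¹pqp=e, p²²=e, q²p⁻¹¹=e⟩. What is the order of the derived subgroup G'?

G' = [G, G] is generated by all commutators. The generator-pair commutators are: [p, q] = p².
The subgroup they normally generate is {e, p², p⁴, p⁶, p⁸, p¹⁰, p¹², p¹⁴, p¹⁶, p¹⁸, p²⁰}, of order 11.
Check: |G/G'| = 44/11 = 4 is the order of the abelianisation.

Answer: 11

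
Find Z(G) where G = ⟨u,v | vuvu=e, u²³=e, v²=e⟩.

An element z ∈ Z(G) iff z commutes with every generator.
For example e is central: e·u = u = u·e; e·v = v = v·e.
Whereas u ∉ Z(G) since u·v = uv ≠ u²²v = v·u.
Checking each of the 46 elements this way gives Z(G) = {e}, of order 1.

Answer: {e}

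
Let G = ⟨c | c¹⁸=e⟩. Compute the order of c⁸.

Compute successive powers until reaching e:
  (c⁸)¹ = c⁸, (c⁸)² = c¹⁶, (c⁸)³ = c⁶, (c⁸)⁴ = c¹⁴, (c⁸)⁵ = c⁴, (c⁸)⁶ = c¹², (c⁸)⁷ = c², (c⁸)⁸ = c¹⁰, (c⁸)⁹ = e.
The smallest positive k with (c⁸)ᵏ = e is 9.

Answer: 9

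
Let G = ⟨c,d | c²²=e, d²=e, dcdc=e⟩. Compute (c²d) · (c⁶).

Compute (c²d) · (c⁶) by multiplying left to right and reducing via the relations at each step:
  (c²d) · c⁶ = c¹⁸d

Answer: c¹⁸d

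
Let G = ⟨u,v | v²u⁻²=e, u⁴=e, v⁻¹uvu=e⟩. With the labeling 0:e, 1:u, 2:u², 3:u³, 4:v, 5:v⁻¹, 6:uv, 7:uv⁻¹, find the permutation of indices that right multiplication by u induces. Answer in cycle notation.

(0 1 2 3)(4 7 5 6)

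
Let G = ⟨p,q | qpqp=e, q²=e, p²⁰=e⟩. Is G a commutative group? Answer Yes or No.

p·q = pq but q·p = p¹⁹q, so p·q ≠ q·p and G is not abelian.

Answer: No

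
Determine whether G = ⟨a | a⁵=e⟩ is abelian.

G has a single generator, so G is cyclic and hence abelian.

Answer: Yes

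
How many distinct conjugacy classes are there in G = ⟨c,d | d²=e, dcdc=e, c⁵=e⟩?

The conjugacy classes (representative and size) are:
  [e] (size 1), [c] (size 2), [c²] (size 2), [d] (size 5).
Class equation: 1 + 2 + 2 + 5 = 10 = |G|. So G has 4 conjugacy classes.

Answer: 4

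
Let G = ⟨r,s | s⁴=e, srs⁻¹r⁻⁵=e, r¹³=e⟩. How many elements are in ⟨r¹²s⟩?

|⟨r¹²s⟩| equals the order of r¹²s. Compute successive powers until reaching e:
  (r¹²s)¹ = r¹²s, (r¹²s)² = r⁷s², (r¹²s)³ = r⁸s³, (r¹²s)⁴ = e.
The smallest positive k with (r¹²s)ᵏ = e is 4, so |⟨r¹²s⟩| = 4.

Answer: 4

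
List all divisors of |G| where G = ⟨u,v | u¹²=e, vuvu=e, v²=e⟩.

|G| = 24 = 2³ · 3. By Lagrange's theorem the order of any subgroup divides 24; the divisors of 24 are 1, 2, 3, 4, 6, 8, 12, 24.

Answer: 1, 2, 3, 4, 6, 8, 12, 24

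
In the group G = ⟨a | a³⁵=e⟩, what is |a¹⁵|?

Compute successive powers until reaching e:
  (a¹⁵)¹ = a¹⁵, (a¹⁵)² = a³⁰, (a¹⁵)³ = a¹⁰, (a¹⁵)⁴ = a²⁵, (a¹⁵)⁵ = a⁵, (a¹⁵)⁶ = a²⁰, (a¹⁵)⁷ = e.
The smallest positive k with (a¹⁵)ᵏ = e is 7.

Answer: 7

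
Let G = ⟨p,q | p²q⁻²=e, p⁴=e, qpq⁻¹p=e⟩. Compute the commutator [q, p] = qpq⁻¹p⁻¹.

[q, p] = q·p·q⁻¹·p⁻¹.
  q · p = pq⁻¹
  (pq⁻¹) · (q⁻¹) = p³
  (p³) · (p³) = p²

Answer: p²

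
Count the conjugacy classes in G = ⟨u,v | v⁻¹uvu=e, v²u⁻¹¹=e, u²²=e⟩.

The conjugacy classes (representative and size) are:
  [e] (size 1), [u²¹] (size 2), [u²] (size 2), [u³] (size 2), [u¹⁸] (size 2), [u¹⁷] (size 2), [u⁶] (size 2), [u⁷] (size 2), [u⁸] (size 2), [u¹³] (size 2), [u¹²] (size 2), [u¹¹] (size 1), [u¹⁰v] (size 11), [u⁷v] (size 11).
Class equation: 1 + 2 + 2 + 2 + 2 + 2 + 2 + 2 + 2 + 2 + 2 + 1 + 11 + 11 = 44 = |G|. So G has 14 conjugacy classes.

Answer: 14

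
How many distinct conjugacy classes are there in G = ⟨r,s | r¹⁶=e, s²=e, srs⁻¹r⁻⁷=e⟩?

The conjugacy classes (representative and size) are:
  [e] (size 1), [r] (size 2), [r¹⁴] (size 2), [r³] (size 2), [r⁴] (size 2), [r¹⁰] (size 2), [r⁸] (size 1), [r⁹] (size 2), [r¹¹] (size 2), [r¹⁰s] (size 8), [rs] (size 8).
Class equation: 1 + 2 + 2 + 2 + 2 + 2 + 1 + 2 + 2 + 8 + 8 = 32 = |G|. So G has 11 conjugacy classes.

Answer: 11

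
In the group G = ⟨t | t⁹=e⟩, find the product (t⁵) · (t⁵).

Compute (t⁵) · (t⁵) by multiplying left to right and reducing via the relations at each step:
  (t⁵) · t⁵ = t

Answer: t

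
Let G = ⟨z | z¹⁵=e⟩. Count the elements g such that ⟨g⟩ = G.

G is cyclic of order 15. An element generates G iff its order is 15, and a cyclic group of order 15 has exactly φ(15) = 8 such elements.

Answer: 8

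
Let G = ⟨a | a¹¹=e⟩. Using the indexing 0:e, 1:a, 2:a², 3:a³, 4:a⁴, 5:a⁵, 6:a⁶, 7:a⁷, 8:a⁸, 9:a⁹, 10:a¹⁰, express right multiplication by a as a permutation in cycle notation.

(0 1 2 3 4 5 6 7 8 9 10)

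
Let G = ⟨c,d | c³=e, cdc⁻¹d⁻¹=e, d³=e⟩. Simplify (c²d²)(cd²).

Compute (c²d²) · (cd²) by multiplying left to right and reducing via the relations at each step:
  (c²d²) · c = d²
  (d²) · d² = d

Answer: d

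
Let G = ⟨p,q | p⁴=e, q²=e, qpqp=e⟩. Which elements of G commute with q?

⟨q⟩ ⊆ C_G(q) since powers of q commute with q; so |C_G(q)| ≥ |⟨q⟩| = 2.
By orbit–stabilizer, |C_G(q)| = |G| / |conj. class of q| = 8 / 2 = 4.
The 4 elements commuting with q are {e, p², q, p²q}.

Answer: {e, p², q, p²q}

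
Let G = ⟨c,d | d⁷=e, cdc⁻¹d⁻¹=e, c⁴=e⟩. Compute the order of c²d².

Compute successive powers until reaching e:
  (c²d²)¹ = c²d², (c²d²)² = d⁴, (c²d²)³ = c²d⁶, (c²d²)⁴ = d, (c²d²)⁵ = c²d³, (c²d²)⁶ = d⁵, (c²d²)⁷ = c², (c²d²)⁸ = d², (c²d²)⁹ = c²d⁴, (c²d²)¹⁰ = d⁶, (c²d²)¹¹ = c²d, (c²d²)¹² = d³, (c²d²)¹³ = c²d⁵, (c²d²)¹⁴ = e.
The smallest positive k with (c²d²)ᵏ = e is 14.

Answer: 14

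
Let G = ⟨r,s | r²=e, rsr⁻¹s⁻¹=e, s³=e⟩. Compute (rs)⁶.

Compute successive powers of (rs), reducing at each step:
  (rs)²: (rs) · r = s;   s · s = s²
  (rs)³: (s²) · r = rs²;   (rs²) · s = r
  (rs)⁴: r · r = e;   e · s = s
  (rs)⁵: s · r = rs;   (rs) · s = rs²
  (rs)⁶: (rs²) · r = s²;   (s²) · s = e

Answer: e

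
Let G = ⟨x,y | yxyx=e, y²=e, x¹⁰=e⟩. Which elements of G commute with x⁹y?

⟨x⁹y⟩ ⊆ C_G(x⁹y) since powers of x⁹y commute with x⁹y; so |C_G(x⁹y)| ≥ |⟨x⁹y⟩| = 2.
By orbit–stabilizer, |C_G(x⁹y)| = |G| / |conj. class of x⁹y| = 20 / 5 = 4.
The 4 elements commuting with x⁹y are {e, x⁵, x⁹y, x⁴y}.

Answer: {e, x⁵, x⁹y, x⁴y}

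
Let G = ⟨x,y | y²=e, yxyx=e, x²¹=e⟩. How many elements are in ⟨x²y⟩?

|⟨x²y⟩| equals the order of x²y. Compute successive powers until reaching e:
  (x²y)¹ = x²y, (x²y)² = e.
The smallest positive k with (x²y)ᵏ = e is 2, so |⟨x²y⟩| = 2.

Answer: 2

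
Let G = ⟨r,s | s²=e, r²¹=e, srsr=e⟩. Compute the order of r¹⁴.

Compute successive powers until reaching e:
  (r¹⁴)¹ = r¹⁴, (r¹⁴)² = r⁷, (r¹⁴)³ = e.
The smallest positive k with (r¹⁴)ᵏ = e is 3.

Answer: 3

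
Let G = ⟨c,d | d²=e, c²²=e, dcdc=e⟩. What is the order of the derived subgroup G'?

G' = [G, G] is generated by all commutators. The generator-pair commutators are: [c, d] = c².
The subgroup they normally generate is {e, c², c⁴, c⁶, c⁸, c¹⁰, c¹², c¹⁴, c¹⁶, c¹⁸, c²⁰}, of order 11.
Check: |G/G'| = 44/11 = 4 is the order of the abelianisation.

Answer: 11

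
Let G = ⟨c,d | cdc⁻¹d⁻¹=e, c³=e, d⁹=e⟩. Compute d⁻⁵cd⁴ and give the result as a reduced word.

Multiply left to right, reducing at each step:
  (d⁴) · c = cd⁴
  (cd⁴) · d⁴ = cd⁸

Answer: cd⁸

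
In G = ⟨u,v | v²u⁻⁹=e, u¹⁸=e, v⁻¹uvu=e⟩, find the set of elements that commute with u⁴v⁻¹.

⟨u⁴v⁻¹⟩ ⊆ C_G(u⁴v⁻¹) since powers of u⁴v⁻¹ commute with u⁴v⁻¹; so |C_G(u⁴v⁻¹)| ≥ |⟨u⁴v⁻¹⟩| = 4.
By orbit–stabilizer, |C_G(u⁴v⁻¹)| = |G| / |conj. class of u⁴v⁻¹| = 36 / 9 = 4.
The 4 elements commuting with u⁴v⁻¹ are {e, u⁹, u⁴v, u⁴v⁻¹}.

Answer: {e, u⁹, u⁴v, u⁴v⁻¹}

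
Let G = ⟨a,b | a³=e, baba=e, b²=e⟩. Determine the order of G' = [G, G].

G' = [G, G] is generated by all commutators. The generator-pair commutators are: [a, b] = a².
The subgroup they normally generate is {e, a, a²}, of order 3.
Check: |G/G'| = 6/3 = 2 is the order of the abelianisation.

Answer: 3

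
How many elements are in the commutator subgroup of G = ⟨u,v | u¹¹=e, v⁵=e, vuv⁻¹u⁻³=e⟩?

G' = [G, G] is generated by all commutators. The generator-pair commutators are: [u, v] = u⁹.
The subgroup they normally generate is {e, u, u², u³, u⁴, u⁵, u⁶, u⁷, u⁸, u⁹, u¹⁰}, of order 11.
Check: |G/G'| = 55/11 = 5 is the order of the abelianisation.

Answer: 11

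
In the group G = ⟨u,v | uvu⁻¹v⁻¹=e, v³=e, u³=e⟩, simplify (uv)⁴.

Compute successive powers of (uv), reducing at each step:
  (uv)²: (uv) · u = u²v;   (u²v) · v = u²v²
  (uv)³: (u²v²) · u = v²;   (v²) · v = e
  (uv)⁴: e · u = u;   u · v = uv

Answer: uv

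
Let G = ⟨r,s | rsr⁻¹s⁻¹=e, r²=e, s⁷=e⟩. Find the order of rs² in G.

Compute successive powers until reaching e:
  (rs²)¹ = rs², (rs²)² = s⁴, (rs²)³ = rs⁶, (rs²)⁴ = s, (rs²)⁵ = rs³, (rs²)⁶ = s⁵, (rs²)⁷ = r, (rs²)⁸ = s², (rs²)⁹ = rs⁴, (rs²)¹⁰ = s⁶, (rs²)¹¹ = rs, (rs²)¹² = s³, (rs²)¹³ = rs⁵, (rs²)¹⁴ = e.
The smallest positive k with (rs²)ᵏ = e is 14.

Answer: 14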